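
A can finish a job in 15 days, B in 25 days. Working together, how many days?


Rate of A = 1/15 per day
Rate of B = 1/25 per day
Combined rate = 1/15 + 1/25 = 40/375 ≈ 0.1067 per day
Days = 1 / combined rate = 375/40
≈ 9.38 days

9.38 days


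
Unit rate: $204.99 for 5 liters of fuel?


Unit rate = total / quantity
= 204.99 / 5
= $41.00 per unit

$41.00 per unit


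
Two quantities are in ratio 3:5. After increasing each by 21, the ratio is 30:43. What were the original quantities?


Let A = 3k, B = 5k.
(3k + 21) / (5k + 21) = 30/43
Cross-multiply: 43(3k + 21) = 30(5k + 21)
129k + 903 = 150k + 630
129k - 150k = 630 - 903
-21k = -273
k = -273/-21 = 13
A = 3×13 = 39, B = 5×13 = 65
= A = 39, B = 65

A = 39, B = 65


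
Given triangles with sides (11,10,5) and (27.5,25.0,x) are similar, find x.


Scale factor = 27.5/11 = 2.5
Missing side = 5 × 2.5
= 12.5

12.5


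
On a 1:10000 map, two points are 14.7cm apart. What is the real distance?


Real distance = map distance × scale
= 14.7cm × 10000
= 147000 cm = 1470.0 m
= 1.470 km

1.470 km


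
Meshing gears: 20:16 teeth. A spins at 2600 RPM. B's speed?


Gear ratio = 20:16 = 5:4
RPM_B = RPM_A × (teeth_A / teeth_B)
= 2600 × (20/16)
= 3250.0 RPM

3250.0 RPM


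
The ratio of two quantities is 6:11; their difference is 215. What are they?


Let A = 6k, B = 11k.
11k - 6k = 215
5k = 215 → k = 215/5 = 43
A = 6×43 = 258, B = 11×43 = 473
= A = 258, B = 473

A = 258, B = 473


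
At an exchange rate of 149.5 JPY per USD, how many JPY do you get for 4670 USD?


Amount × rate = 4670 × 149.5
= 698165.00 JPY

698165.00 JPY


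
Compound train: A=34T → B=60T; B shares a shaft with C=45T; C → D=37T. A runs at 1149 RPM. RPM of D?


Stage 1: RPM_B = RPM_A × t_A/t_B = 1149 × 34/60 = 39066/60 = 651.10
B and C share a shaft → RPM_C = RPM_B
Stage 2: RPM_D = RPM_C × t_C/t_D = RPM_A × (t_A×t_C)/(t_B×t_D)
Overall ratio = (34×45)/(60×37) = 1530/2220
RPM_D = 1149 × 1530/2220 = 1757970/2220
≈ 791.88 RPM

791.88 RPM


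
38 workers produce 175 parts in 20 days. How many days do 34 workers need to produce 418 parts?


Days ∝ work / workers, so d₂ = d₁ × (m₁/m₂) × (w₂/w₁)
Workers factor (inverse): 38/34 ≈ 1.1176
Work factor (direct): 418/175 ≈ 2.3886
d₂ = 20 × 38/34 × 418/175 = (20 × 38 × 418) / (34 × 175) = 317680/5950
≈ 53.39 days

53.39 days


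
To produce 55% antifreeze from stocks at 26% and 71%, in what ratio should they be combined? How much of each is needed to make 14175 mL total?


Let x parts of 26% mix with y parts of 71%.
26x + 71y = 55(x + y)
26x + 71y = 55x + 55y
x(26 - 55) = y(55 - 71)
x/y = (71 - 55)/(55 - 26) = 16/29
Simplify: 16:29
Total parts = 45; one part = 14175/45 = 315.00 mL
26% solution: 16×315.00 = 5040.00 mL
71% solution: 29×315.00 = 9135.00 mL
= ratio 16:29; 5040.00 mL and 9135.00 mL

ratio 16:29; 5040.00 mL and 9135.00 mL


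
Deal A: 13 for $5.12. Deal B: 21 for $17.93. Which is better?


Deal A: $5.12/13 = $0.3938/unit
Deal B: $17.93/21 = $0.8538/unit
A is cheaper per unit
= Deal A

Deal A


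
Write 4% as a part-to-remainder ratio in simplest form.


4% means 4 parts out of 100; remainder = 96
Part : remainder = 4:96
GCD = 4
= 1:24

1:24


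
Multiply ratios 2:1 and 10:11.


Compound ratio = (2×10) : (1×11)
= 20:11
GCD = 1
= 20:11

20:11


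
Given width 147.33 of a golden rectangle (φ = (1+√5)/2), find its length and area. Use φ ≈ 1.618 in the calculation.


φ = (1 + √5) / 2 ≈ 1.618
Length = width × φ = 147.33 × 1.618 = 238.37994
≈ 238.38
Area = width × length = 147.33 × 238.37994 = 35120.5165602 ≈ 35120.52
= Length: 238.38, Area: 35120.52

Length: 238.38, Area: 35120.52


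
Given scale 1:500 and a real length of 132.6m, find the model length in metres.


Model size = real / scale
= 132.6 / 500
= 0.2652 m

0.2652 m


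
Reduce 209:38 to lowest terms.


GCD(209, 38) = 19
209/19 : 38/19
= 11:2

11:2


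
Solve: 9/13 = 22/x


Cross multiply: 9 × x = 13 × 22
9x = 286
x = 286 / 9
= 31.78

31.78


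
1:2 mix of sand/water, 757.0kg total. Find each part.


Total parts = 1 + 2 = 3
sand: 757.0 × 1/3 = 252.3kg
water: 757.0 × 2/3 = 504.7kg
= 252.3kg and 504.7kg

252.3kg and 504.7kg


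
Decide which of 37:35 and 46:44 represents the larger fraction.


37/35 = 1.0571
46/44 = 1.0455
1.0571 > 1.0455, so 37:35 is greater
= 37:35

37:35


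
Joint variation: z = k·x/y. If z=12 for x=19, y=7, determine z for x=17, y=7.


z = k·x/y
Solve for k using the known point: k = z·y/x = 12×7/19 = 84/19 ≈ 4.4211
Now evaluate at x=17, y=7:
z = k × 17 / 7 = (84 × 17) / (19 × 7) = 1428/133
≈ 10.7368

10.7368


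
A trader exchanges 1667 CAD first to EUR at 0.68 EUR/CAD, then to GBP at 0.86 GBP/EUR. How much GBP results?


Step 1: 1667 CAD × 0.68 = 1133.56 EUR
Step 2: 1133.56 EUR × 0.86 = 974.86 GBP
Implied rate CAD→GBP = 0.68 × 0.86 = 0.5848
= 974.86 GBP

974.86 GBP


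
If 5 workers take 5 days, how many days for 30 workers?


Inverse proportion: x × y = constant
k = 5 × 5 = 25
y₂ = k / 30 = 25 / 30
= 0.83

0.83


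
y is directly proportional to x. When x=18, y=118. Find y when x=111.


Direct proportion: y/x = constant
k = 118/18 ≈ 6.5556
y₂ = k × 111 = 118 × 111 / 18 = 13098/18
≈ 727.67

727.67


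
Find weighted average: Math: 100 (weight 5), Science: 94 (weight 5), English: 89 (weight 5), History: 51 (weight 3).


Numerator = 100×5 + 94×5 + 89×5 + 51×3
= 500 + 470 + 445 + 153
= 1568
Total weight = 18
Weighted avg = 1568/18
= 87.11

87.11


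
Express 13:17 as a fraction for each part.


Total parts = 13 + 17 = 30
First part: 13/30 = 13/30
Second part: 17/30 = 17/30
= 13/30 and 17/30

13/30 and 17/30


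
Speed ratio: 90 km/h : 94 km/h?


Ratio = 90:94
GCD = 2
Simplified = 45:47
Time ratio (same distance) = 47:45
Speed ratio = 45:47

45:47


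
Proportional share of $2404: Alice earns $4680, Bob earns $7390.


Total income = 4680 + 7390 = $12070
Alice: $2404 × 4680/12070 = $932.12
Bob: $2404 × 7390/12070 = $1471.88
= Alice: $932.12, Bob: $1471.88

Alice: $932.12, Bob: $1471.88


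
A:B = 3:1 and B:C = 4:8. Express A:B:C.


Match B: multiply A:B by 4 → 12:4
Multiply B:C by 1 → 4:8
Combined: 12:4:8
GCD = 4
= 3:1:2

3:1:2


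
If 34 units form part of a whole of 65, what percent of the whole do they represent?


Percentage = (part / whole) × 100
= (34 / 65) × 100
≈ 52.31%

52.31%


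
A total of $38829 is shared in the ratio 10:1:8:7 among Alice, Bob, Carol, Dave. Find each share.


Total parts = 10 + 1 + 8 + 7 = 26
Alice: 38829 × 10/26 = 14934.23
Bob: 38829 × 1/26 = 1493.42
Carol: 38829 × 8/26 = 11947.38
Dave: 38829 × 7/26 = 10453.96
= Alice: $14934.23, Bob: $1493.42, Carol: $11947.38, Dave: $10453.96

Alice: $14934.23, Bob: $1493.42, Carol: $11947.38, Dave: $10453.96


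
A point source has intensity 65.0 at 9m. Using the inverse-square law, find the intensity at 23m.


I₁d₁² = I₂d₂²
I₂ = I₁ × (d₁/d₂)²
= 65.0 × (9/23)²
= 65.0 × 81/529
= 5265/529
≈ 9.9527

9.9527


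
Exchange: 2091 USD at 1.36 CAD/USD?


Amount × rate = 2091 × 1.36
= 2843.76 CAD

2843.76 CAD


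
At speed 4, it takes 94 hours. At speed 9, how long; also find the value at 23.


Inverse proportion: x × y = constant
k = 4 × 94 = 376
At x=9: k/9 = 41.78
At x=23: k/23 = 16.35
= 41.78 and 16.35

41.78 and 16.35


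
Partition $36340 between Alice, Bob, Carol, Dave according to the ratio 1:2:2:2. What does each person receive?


Total parts = 1 + 2 + 2 + 2 = 7
Alice: 36340 × 1/7 = 5191.43
Bob: 36340 × 2/7 = 10382.86
Carol: 36340 × 2/7 = 10382.86
Dave: 36340 × 2/7 = 10382.86
= Alice: $5191.43, Bob: $10382.86, Carol: $10382.86, Dave: $10382.86

Alice: $5191.43, Bob: $10382.86, Carol: $10382.86, Dave: $10382.86


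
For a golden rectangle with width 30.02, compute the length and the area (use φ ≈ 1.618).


φ = (1 + √5) / 2 ≈ 1.618
Length = width × φ = 30.02 × 1.618 = 48.57236
≈ 48.57
Area = width × length = 30.02 × 48.57236 = 1458.1422472 ≈ 1458.14
= Length: 48.57, Area: 1458.14

Length: 48.57, Area: 1458.14


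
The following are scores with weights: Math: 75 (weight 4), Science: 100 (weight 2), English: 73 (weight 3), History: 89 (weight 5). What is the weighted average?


Numerator = 75×4 + 100×2 + 73×3 + 89×5
= 300 + 200 + 219 + 445
= 1164
Total weight = 14
Weighted avg = 1164/14
= 83.14

83.14


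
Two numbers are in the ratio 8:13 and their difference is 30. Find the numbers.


Let A = 8k, B = 13k.
13k - 8k = 30
5k = 30 → k = 30/5 = 6
A = 8×6 = 48, B = 13×6 = 78
= A = 48, B = 78

A = 48, B = 78


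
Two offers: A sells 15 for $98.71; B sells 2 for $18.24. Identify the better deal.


Deal A: $98.71/15 = $6.5807/unit
Deal B: $18.24/2 = $9.1200/unit
A is cheaper per unit
= Deal A

Deal A


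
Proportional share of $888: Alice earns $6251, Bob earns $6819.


Total income = 6251 + 6819 = $13070
Alice: $888 × 6251/13070 = $424.70
Bob: $888 × 6819/13070 = $463.30
= Alice: $424.70, Bob: $463.30

Alice: $424.70, Bob: $463.30


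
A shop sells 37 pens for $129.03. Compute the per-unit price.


Unit rate = total / quantity
= 129.03 / 37
= $3.49 per unit

$3.49 per unit


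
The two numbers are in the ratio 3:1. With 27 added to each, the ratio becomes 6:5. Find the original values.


Let A = 3k, B = 1k.
(3k + 27) / (1k + 27) = 6/5
Cross-multiply: 5(3k + 27) = 6(1k + 27)
15k + 135 = 6k + 162
15k - 6k = 162 - 135
9k = 27
k = 27/9 = 3
A = 3×3 = 9, B = 1×3 = 3
= A = 9, B = 3

A = 9, B = 3


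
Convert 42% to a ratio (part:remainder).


42% means 42 parts out of 100; remainder = 58
Part : remainder = 42:58
GCD = 2
= 21:29

21:29


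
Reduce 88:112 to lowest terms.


GCD(88, 112) = 8
88/8 : 112/8
= 11:14

11:14


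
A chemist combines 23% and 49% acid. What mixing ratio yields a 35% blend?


Let x parts of 23% mix with y parts of 49%.
23x + 49y = 35(x + y)
23x + 49y = 35x + 35y
x(23 - 35) = y(35 - 49)
x/y = (49 - 35)/(35 - 23) = 14/12
Simplify: 7:6
= 7:6

7:6


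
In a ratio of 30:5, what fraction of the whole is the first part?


Total parts = 30 + 5 = 35
First part: 30/35 = 6/7
= 6/7

6/7


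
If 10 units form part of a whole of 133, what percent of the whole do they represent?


Percentage = (part / whole) × 100
= (10 / 133) × 100
≈ 7.52%

7.52%


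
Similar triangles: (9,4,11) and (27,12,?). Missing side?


Scale factor = 27/9 = 3
Missing side = 11 × 3
= 33.0

33.0


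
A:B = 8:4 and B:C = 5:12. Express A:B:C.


Match B: multiply A:B by 5 → 40:20
Multiply B:C by 4 → 20:48
Combined: 40:20:48
GCD = 4
= 10:5:12

10:5:12


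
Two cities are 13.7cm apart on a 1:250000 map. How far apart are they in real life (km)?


Real distance = map distance × scale
= 13.7cm × 250000
= 3425000 cm = 34250.0 m
= 34.250 km

34.250 km


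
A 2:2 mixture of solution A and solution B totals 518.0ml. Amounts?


Total parts = 2 + 2 = 4
solution A: 518.0 × 2/4 = 259.0ml
solution B: 518.0 × 2/4 = 259.0ml
= 259.0ml and 259.0ml

259.0ml and 259.0ml


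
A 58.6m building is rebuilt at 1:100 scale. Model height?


Model size = real / scale
= 58.6 / 100
= 0.5860 m

0.5860 m


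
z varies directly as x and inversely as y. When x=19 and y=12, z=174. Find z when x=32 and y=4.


z = k·x/y
Solve for k using the known point: k = z·y/x = 174×12/19 = 2088/19 ≈ 109.8947
Now evaluate at x=32, y=4:
z = k × 32 / 4 = (2088 × 32) / (19 × 4) = 66816/76
≈ 879.1579

879.1579


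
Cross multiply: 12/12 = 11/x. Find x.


Cross multiply: 12 × x = 12 × 11
12x = 132
x = 132 / 12
= 11.00

11.00


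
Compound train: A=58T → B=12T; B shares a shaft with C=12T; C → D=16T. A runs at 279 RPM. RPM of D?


Stage 1: RPM_B = RPM_A × t_A/t_B = 279 × 58/12 = 16182/12 = 1348.50
B and C share a shaft → RPM_C = RPM_B
Stage 2: RPM_D = RPM_C × t_C/t_D = RPM_A × (t_A×t_C)/(t_B×t_D)
Overall ratio = (58×12)/(12×16) = 696/192
RPM_D = 279 × 696/192 = 194184/192
≈ 1011.38 RPM

1011.38 RPM


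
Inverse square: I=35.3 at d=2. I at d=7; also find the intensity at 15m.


I₁d₁² = I₂d₂²
I at 7m = 35.3 × (2/7)² = 35.3 × 4/49 = 141.2/49 ≈ 2.8816
I at 15m = 35.3 × (2/15)² = 35.3 × 4/225 = 141.2/225 ≈ 0.6276
= 2.8816 and 0.6276

2.8816 and 0.6276


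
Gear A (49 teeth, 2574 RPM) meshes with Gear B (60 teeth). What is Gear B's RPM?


Gear ratio = 49:60 = 49:60
RPM_B = RPM_A × (teeth_A / teeth_B)
= 2574 × (49/60)
= 2102.1 RPM

2102.1 RPM


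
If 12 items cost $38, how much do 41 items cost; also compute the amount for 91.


Direct proportion: y/x = constant
k = 38/12 ≈ 3.1667
y at x=41: k × 41 = 38 × 41 / 12 = 1558/12 ≈ 129.83
y at x=91: k × 91 = 38 × 91 / 12 = 3458/12 ≈ 288.17
= 129.83 and 288.17

129.83 and 288.17


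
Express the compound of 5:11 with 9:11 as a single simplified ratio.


Compound ratio = (5×9) : (11×11)
= 45:121
GCD = 1
= 45:121

45:121


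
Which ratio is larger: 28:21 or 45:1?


28/21 = 1.3333
45/1 = 45.0000
1.3333 < 45.0000, so 28:21 is less
= 45:1

45:1


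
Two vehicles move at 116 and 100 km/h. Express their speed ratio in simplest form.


Ratio = 116:100
GCD = 4
Simplified = 29:25
Time ratio (same distance) = 25:29
Speed ratio = 29:25

29:25


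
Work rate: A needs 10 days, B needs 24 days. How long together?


Rate of A = 1/10 per day
Rate of B = 1/24 per day
Combined rate = 1/10 + 1/24 = 34/240 ≈ 0.1417 per day
Days = 1 / combined rate = 240/34
≈ 7.06 days

7.06 days


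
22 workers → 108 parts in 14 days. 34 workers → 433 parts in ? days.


Days ∝ work / workers, so d₂ = d₁ × (m₁/m₂) × (w₂/w₁)
Workers factor (inverse): 22/34 ≈ 0.6471
Work factor (direct): 433/108 ≈ 4.0093
d₂ = 14 × 22/34 × 433/108 = (14 × 22 × 433) / (34 × 108) = 133364/3672
≈ 36.32 days

36.32 days


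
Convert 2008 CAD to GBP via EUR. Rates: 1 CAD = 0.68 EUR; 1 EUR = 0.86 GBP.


Step 1: 2008 CAD × 0.68 = 1365.44 EUR
Step 2: 1365.44 EUR × 0.86 = 1174.28 GBP
Implied rate CAD→GBP = 0.68 × 0.86 = 0.5848
= 1174.28 GBP

1174.28 GBP


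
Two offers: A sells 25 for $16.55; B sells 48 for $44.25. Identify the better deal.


Deal A: $16.55/25 = $0.6620/unit
Deal B: $44.25/48 = $0.9219/unit
A is cheaper per unit
= Deal A

Deal A


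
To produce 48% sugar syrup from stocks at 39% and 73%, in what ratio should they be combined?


Let x parts of 39% mix with y parts of 73%.
39x + 73y = 48(x + y)
39x + 73y = 48x + 48y
x(39 - 48) = y(48 - 73)
x/y = (73 - 48)/(48 - 39) = 25/9
Simplify: 25:9
= 25:9

25:9


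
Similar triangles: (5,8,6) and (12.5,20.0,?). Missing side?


Scale factor = 12.5/5 = 2.5
Missing side = 6 × 2.5
= 15.0

15.0


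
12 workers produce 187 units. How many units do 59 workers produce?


Direct proportion: y/x = constant
k = 187/12 ≈ 15.5833
y₂ = k × 59 = 187 × 59 / 12 = 11033/12
≈ 919.42

919.42


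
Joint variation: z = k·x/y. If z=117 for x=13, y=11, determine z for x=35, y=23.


z = k·x/y
Solve for k using the known point: k = z·y/x = 117×11/13 = 1287/13 = 99.0000
Now evaluate at x=35, y=23:
z = k × 35 / 23 = (1287 × 35) / (13 × 23) = 45045/299
≈ 150.6522

150.6522


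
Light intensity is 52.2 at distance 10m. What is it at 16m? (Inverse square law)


I₁d₁² = I₂d₂²
I₂ = I₁ × (d₁/d₂)²
= 52.2 × (10/16)²
= 52.2 × 100/256
= 5220/256
≈ 20.3906

20.3906


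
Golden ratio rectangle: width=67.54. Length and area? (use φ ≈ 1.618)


φ = (1 + √5) / 2 ≈ 1.618
Length = width × φ = 67.54 × 1.618 = 109.27972
≈ 109.28
Area = width × length = 67.54 × 109.27972 = 7380.7522888 ≈ 7380.75
= Length: 109.28, Area: 7380.75

Length: 109.28, Area: 7380.75


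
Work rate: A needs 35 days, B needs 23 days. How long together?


Rate of A = 1/35 per day
Rate of B = 1/23 per day
Combined rate = 1/35 + 1/23 = 58/805 ≈ 0.0720 per day
Days = 1 / combined rate = 805/58
≈ 13.88 days

13.88 days


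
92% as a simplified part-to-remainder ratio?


92% means 92 parts out of 100; remainder = 8
Part : remainder = 92:8
GCD = 4
= 23:2

23:2


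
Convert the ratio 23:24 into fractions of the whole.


Total parts = 23 + 24 = 47
First part: 23/47 = 23/47
Second part: 24/47 = 24/47
= 23/47 and 24/47

23/47 and 24/47


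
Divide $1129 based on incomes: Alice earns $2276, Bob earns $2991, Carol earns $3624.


Total income = 2276 + 2991 + 3624 = $8891
Alice: $1129 × 2276/8891 = $289.01
Bob: $1129 × 2991/8891 = $379.80
Carol: $1129 × 3624/8891 = $460.18
= Alice: $289.01, Bob: $379.80, Carol: $460.18

Alice: $289.01, Bob: $379.80, Carol: $460.18


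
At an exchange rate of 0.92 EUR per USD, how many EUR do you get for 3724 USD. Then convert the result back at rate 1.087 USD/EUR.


Amount × rate = 3724 × 0.92 = 3426.08 EUR
Round-trip: 3426.08 × 1.087 = 3724.15 USD
= 3426.08 EUR, then 3724.15 USD

3426.08 EUR, then 3724.15 USD


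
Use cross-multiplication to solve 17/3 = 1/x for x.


Cross multiply: 17 × x = 3 × 1
17x = 3
x = 3 / 17
= 0.18

0.18


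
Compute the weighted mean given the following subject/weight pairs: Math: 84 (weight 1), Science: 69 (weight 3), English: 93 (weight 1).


Numerator = 84×1 + 69×3 + 93×1
= 84 + 207 + 93
= 384
Total weight = 5
Weighted avg = 384/5
= 76.80

76.80


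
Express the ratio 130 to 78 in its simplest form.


GCD(130, 78) = 26
130/26 : 78/26
= 5:3

5:3


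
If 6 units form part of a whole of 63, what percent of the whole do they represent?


Percentage = (part / whole) × 100
= (6 / 63) × 100
≈ 9.52%

9.52%


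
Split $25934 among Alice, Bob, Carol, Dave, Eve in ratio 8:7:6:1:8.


Total parts = 8 + 7 + 6 + 1 + 8 = 30
Alice: 25934 × 8/30 = 6915.73
Bob: 25934 × 7/30 = 6051.27
Carol: 25934 × 6/30 = 5186.80
Dave: 25934 × 1/30 = 864.47
Eve: 25934 × 8/30 = 6915.73
= Alice: $6915.73, Bob: $6051.27, Carol: $5186.80, Dave: $864.47, Eve: $6915.73

Alice: $6915.73, Bob: $6051.27, Carol: $5186.80, Dave: $864.47, Eve: $6915.73


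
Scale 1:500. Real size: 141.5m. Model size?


Model size = real / scale
= 141.5 / 500
= 0.2830 m

0.2830 m


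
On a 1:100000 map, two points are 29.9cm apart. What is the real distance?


Real distance = map distance × scale
= 29.9cm × 100000
= 2990000 cm = 29900.0 m
= 29.900 km

29.900 km


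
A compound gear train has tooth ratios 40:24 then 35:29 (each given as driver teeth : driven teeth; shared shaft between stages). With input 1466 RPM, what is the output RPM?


Stage 1: RPM_B = RPM_A × t_A/t_B = 1466 × 40/24 = 58640/24 ≈ 2443.33
B and C share a shaft → RPM_C = RPM_B
Stage 2: RPM_D = RPM_C × t_C/t_D = RPM_A × (t_A×t_C)/(t_B×t_D)
Overall ratio = (40×35)/(24×29) = 1400/696
RPM_D = 1466 × 1400/696 = 2052400/696
≈ 2948.85 RPM

2948.85 RPM


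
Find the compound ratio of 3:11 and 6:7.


Compound ratio = (3×6) : (11×7)
= 18:77
GCD = 1
= 18:77

18:77


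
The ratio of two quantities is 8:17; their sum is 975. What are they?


Let A = 8k, B = 17k.
8k + 17k = 975
25k = 975 → k = 975/25 = 39
A = 8×39 = 312, B = 17×39 = 663
= A = 312, B = 663

A = 312, B = 663


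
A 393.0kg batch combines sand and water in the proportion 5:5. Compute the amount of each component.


Total parts = 5 + 5 = 10
sand: 393.0 × 5/10 = 196.5kg
water: 393.0 × 5/10 = 196.5kg
= 196.5kg and 196.5kg

196.5kg and 196.5kg


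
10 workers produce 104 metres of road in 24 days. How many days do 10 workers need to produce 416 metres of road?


Days ∝ work / workers, so d₂ = d₁ × (m₁/m₂) × (w₂/w₁)
Workers factor (inverse): 10/10 = 1.0000
Work factor (direct): 416/104 = 4.0000
d₂ = 24 × 10/10 × 416/104 = (24 × 10 × 416) / (10 × 104) = 99840/1040
= 96.00 days

96.00 days


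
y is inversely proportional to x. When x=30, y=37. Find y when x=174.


Inverse proportion: x × y = constant
k = 30 × 37 = 1110
y₂ = k / 174 = 1110 / 174
= 6.38

6.38


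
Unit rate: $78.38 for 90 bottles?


Unit rate = total / quantity
= 78.38 / 90
= $0.87 per unit

$0.87 per unit


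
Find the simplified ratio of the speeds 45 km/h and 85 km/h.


Ratio = 45:85
GCD = 5
Simplified = 9:17
Time ratio (same distance) = 17:9
Speed ratio = 9:17

9:17


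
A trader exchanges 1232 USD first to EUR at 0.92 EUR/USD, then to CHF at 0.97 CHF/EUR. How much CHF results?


Step 1: 1232 USD × 0.92 = 1133.44 EUR
Step 2: 1133.44 EUR × 0.97 = 1099.44 CHF
Implied rate USD→CHF = 0.92 × 0.97 = 0.8924
= 1099.44 CHF

1099.44 CHF


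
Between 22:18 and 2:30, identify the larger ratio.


22/18 = 1.2222
2/30 = 0.0667
1.2222 > 0.0667, so 22:18 is greater
= 22:18

22:18


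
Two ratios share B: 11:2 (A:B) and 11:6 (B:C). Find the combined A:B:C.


Match B: multiply A:B by 11 → 121:22
Multiply B:C by 2 → 22:12
Combined: 121:22:12
GCD = 1
= 121:22:12

121:22:12


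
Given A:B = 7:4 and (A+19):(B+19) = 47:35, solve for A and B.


Let A = 7k, B = 4k.
(7k + 19) / (4k + 19) = 47/35
Cross-multiply: 35(7k + 19) = 47(4k + 19)
245k + 665 = 188k + 893
245k - 188k = 893 - 665
57k = 228
k = 228/57 = 4
A = 7×4 = 28, B = 4×4 = 16
= A = 28, B = 16

A = 28, B = 16


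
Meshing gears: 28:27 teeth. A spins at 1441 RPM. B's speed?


Gear ratio = 28:27 = 28:27
RPM_B = RPM_A × (teeth_A / teeth_B)
= 1441 × (28/27)
= 1494.4 RPM

1494.4 RPM


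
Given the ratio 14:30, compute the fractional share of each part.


Total parts = 14 + 30 = 44
First part: 14/44 = 7/22
Second part: 30/44 = 15/22
= 7/22 and 15/22

7/22 and 15/22


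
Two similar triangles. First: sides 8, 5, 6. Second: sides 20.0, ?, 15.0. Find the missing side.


Scale factor = 20.0/8 = 2.5
Missing side = 5 × 2.5
= 12.5

12.5


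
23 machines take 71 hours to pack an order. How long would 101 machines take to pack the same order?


Inverse proportion: x × y = constant
k = 23 × 71 = 1633
y₂ = k / 101 = 1633 / 101
= 16.17

16.17


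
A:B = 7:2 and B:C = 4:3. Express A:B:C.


Match B: multiply A:B by 4 → 28:8
Multiply B:C by 2 → 8:6
Combined: 28:8:6
GCD = 2
= 14:4:3

14:4:3


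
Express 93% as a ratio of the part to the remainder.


93% means 93 parts out of 100; remainder = 7
Part : remainder = 93:7
GCD = 1
= 93:7

93:7


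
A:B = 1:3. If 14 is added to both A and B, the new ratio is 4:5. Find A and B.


Let A = 1k, B = 3k.
(1k + 14) / (3k + 14) = 4/5
Cross-multiply: 5(1k + 14) = 4(3k + 14)
5k + 70 = 12k + 56
5k - 12k = 56 - 70
-7k = -14
k = -14/-7 = 2
A = 1×2 = 2, B = 3×2 = 6
= A = 2, B = 6

A = 2, B = 6


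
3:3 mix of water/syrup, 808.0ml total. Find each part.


Total parts = 3 + 3 = 6
water: 808.0 × 3/6 = 404.0ml
syrup: 808.0 × 3/6 = 404.0ml
= 404.0ml and 404.0ml

404.0ml and 404.0ml


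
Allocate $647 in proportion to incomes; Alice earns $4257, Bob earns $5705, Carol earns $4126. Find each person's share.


Total income = 4257 + 5705 + 4126 = $14088
Alice: $647 × 4257/14088 = $195.51
Bob: $647 × 5705/14088 = $262.01
Carol: $647 × 4126/14088 = $189.49
= Alice: $195.51, Bob: $262.01, Carol: $189.49

Alice: $195.51, Bob: $262.01, Carol: $189.49


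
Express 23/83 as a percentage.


Percentage = (part / whole) × 100
= (23 / 83) × 100
≈ 27.71%

27.71%


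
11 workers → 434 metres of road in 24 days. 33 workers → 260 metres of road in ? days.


Days ∝ work / workers, so d₂ = d₁ × (m₁/m₂) × (w₂/w₁)
Workers factor (inverse): 11/33 ≈ 0.3333
Work factor (direct): 260/434 ≈ 0.5991
d₂ = 24 × 11/33 × 260/434 = (24 × 11 × 260) / (33 × 434) = 68640/14322
≈ 4.79 days

4.79 days


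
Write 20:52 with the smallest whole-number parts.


GCD(20, 52) = 4
20/4 : 52/4
= 5:13

5:13


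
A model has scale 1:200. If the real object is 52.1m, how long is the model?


Model size = real / scale
= 52.1 / 200
= 0.2605 m

0.2605 m


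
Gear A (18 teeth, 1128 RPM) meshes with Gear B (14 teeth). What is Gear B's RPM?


Gear ratio = 18:14 = 9:7
RPM_B = RPM_A × (teeth_A / teeth_B)
= 1128 × (18/14)
= 1450.3 RPM

1450.3 RPM


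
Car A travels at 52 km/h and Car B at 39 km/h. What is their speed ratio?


Ratio = 52:39
GCD = 13
Simplified = 4:3
Time ratio (same distance) = 3:4
Speed ratio = 4:3

4:3


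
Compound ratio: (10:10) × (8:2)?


Compound ratio = (10×8) : (10×2)
= 80:20
GCD = 20
= 4:1

4:1


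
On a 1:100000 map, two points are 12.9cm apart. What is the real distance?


Real distance = map distance × scale
= 12.9cm × 100000
= 1290000 cm = 12900.0 m
= 12.900 km

12.900 km


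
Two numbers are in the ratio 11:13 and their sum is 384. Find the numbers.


Let A = 11k, B = 13k.
11k + 13k = 384
24k = 384 → k = 384/24 = 16
A = 11×16 = 176, B = 13×16 = 208
= A = 176, B = 208

A = 176, B = 208


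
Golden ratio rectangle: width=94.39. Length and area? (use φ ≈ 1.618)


φ = (1 + √5) / 2 ≈ 1.618
Length = width × φ = 94.39 × 1.618 = 152.72302
≈ 152.72
Area = width × length = 94.39 × 152.72302 = 14415.5258578 ≈ 14415.53
= Length: 152.72, Area: 14415.53

Length: 152.72, Area: 14415.53


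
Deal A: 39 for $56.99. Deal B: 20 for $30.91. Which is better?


Deal A: $56.99/39 = $1.4613/unit
Deal B: $30.91/20 = $1.5455/unit
A is cheaper per unit
= Deal A

Deal A


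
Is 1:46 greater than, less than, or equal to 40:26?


1/46 = 0.0217
40/26 = 1.5385
0.0217 < 1.5385, so 1:46 is less
= less than

less than


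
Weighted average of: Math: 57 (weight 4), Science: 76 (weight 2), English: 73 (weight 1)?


Numerator = 57×4 + 76×2 + 73×1
= 228 + 152 + 73
= 453
Total weight = 7
Weighted avg = 453/7
= 64.71

64.71


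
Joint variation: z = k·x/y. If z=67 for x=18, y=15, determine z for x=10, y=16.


z = k·x/y
Solve for k using the known point: k = z·y/x = 67×15/18 = 1005/18 ≈ 55.8333
Now evaluate at x=10, y=16:
z = k × 10 / 16 = (1005 × 10) / (18 × 16) = 10050/288
≈ 34.8958

34.8958


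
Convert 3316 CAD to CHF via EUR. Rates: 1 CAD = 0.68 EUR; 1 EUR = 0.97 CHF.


Step 1: 3316 CAD × 0.68 = 2254.88 EUR
Step 2: 2254.88 EUR × 0.97 = 2187.23 CHF
Implied rate CAD→CHF = 0.68 × 0.97 = 0.6596
= 2187.23 CHF

2187.23 CHF


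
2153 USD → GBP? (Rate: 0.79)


Amount × rate = 2153 × 0.79
= 1700.87 GBP

1700.87 GBP


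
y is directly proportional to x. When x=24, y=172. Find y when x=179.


Direct proportion: y/x = constant
k = 172/24 ≈ 7.1667
y₂ = k × 179 = 172 × 179 / 24 = 30788/24
≈ 1282.83

1282.83


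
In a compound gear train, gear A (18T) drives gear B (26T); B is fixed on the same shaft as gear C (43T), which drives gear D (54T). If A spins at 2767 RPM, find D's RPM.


Stage 1: RPM_B = RPM_A × t_A/t_B = 2767 × 18/26 = 49806/26 ≈ 1915.62
B and C share a shaft → RPM_C = RPM_B
Stage 2: RPM_D = RPM_C × t_C/t_D = RPM_A × (t_A×t_C)/(t_B×t_D)
Overall ratio = (18×43)/(26×54) = 774/1404
RPM_D = 2767 × 774/1404 = 2141658/1404
≈ 1525.40 RPM

1525.40 RPM


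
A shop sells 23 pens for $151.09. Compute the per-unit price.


Unit rate = total / quantity
= 151.09 / 23
= $6.57 per unit

$6.57 per unit


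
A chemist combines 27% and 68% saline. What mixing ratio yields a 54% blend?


Let x parts of 27% mix with y parts of 68%.
27x + 68y = 54(x + y)
27x + 68y = 54x + 54y
x(27 - 54) = y(54 - 68)
x/y = (68 - 54)/(54 - 27) = 14/27
Simplify: 14:27
= 14:27

14:27


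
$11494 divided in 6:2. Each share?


Total parts = 6 + 2 = 8
Part 1: 11494 × 6/8 = 8620.50
Part 2: 11494 × 2/8 = 2873.50
= Part 1: $8620.50, Part 2: $2873.50

Part 1: $8620.50, Part 2: $2873.50


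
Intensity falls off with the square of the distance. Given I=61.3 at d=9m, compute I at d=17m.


I₁d₁² = I₂d₂²
I₂ = I₁ × (d₁/d₂)²
= 61.3 × (9/17)²
= 61.3 × 81/289
= 4965.3/289
≈ 17.1810

17.1810


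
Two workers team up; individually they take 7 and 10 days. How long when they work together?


Rate of A = 1/7 per day
Rate of B = 1/10 per day
Combined rate = 1/7 + 1/10 = 17/70 ≈ 0.2429 per day
Days = 1 / combined rate = 70/17
≈ 4.12 days

4.12 days


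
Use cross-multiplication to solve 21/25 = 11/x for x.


Cross multiply: 21 × x = 25 × 11
21x = 275
x = 275 / 21
= 13.10

13.10


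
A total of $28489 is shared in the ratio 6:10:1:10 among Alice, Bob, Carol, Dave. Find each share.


Total parts = 6 + 10 + 1 + 10 = 27
Alice: 28489 × 6/27 = 6330.89
Bob: 28489 × 10/27 = 10551.48
Carol: 28489 × 1/27 = 1055.15
Dave: 28489 × 10/27 = 10551.48
= Alice: $6330.89, Bob: $10551.48, Carol: $1055.15, Dave: $10551.48

Alice: $6330.89, Bob: $10551.48, Carol: $1055.15, Dave: $10551.48


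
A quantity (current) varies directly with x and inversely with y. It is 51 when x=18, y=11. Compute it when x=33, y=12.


z = k·x/y
Solve for k using the known point: k = z·y/x = 51×11/18 = 561/18 ≈ 31.1667
Now evaluate at x=33, y=12:
z = k × 33 / 12 = (561 × 33) / (18 × 12) = 18513/216
≈ 85.7083

85.7083


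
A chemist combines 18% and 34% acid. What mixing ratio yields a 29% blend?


Let x parts of 18% mix with y parts of 34%.
18x + 34y = 29(x + y)
18x + 34y = 29x + 29y
x(18 - 29) = y(29 - 34)
x/y = (34 - 29)/(29 - 18) = 5/11
Simplify: 5:11
= 5:11

5:11


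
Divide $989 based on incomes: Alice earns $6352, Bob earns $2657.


Total income = 6352 + 2657 = $9009
Alice: $989 × 6352/9009 = $697.32
Bob: $989 × 2657/9009 = $291.68
= Alice: $697.32, Bob: $291.68

Alice: $697.32, Bob: $291.68


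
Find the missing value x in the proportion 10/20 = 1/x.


Cross multiply: 10 × x = 20 × 1
10x = 20
x = 20 / 10
= 2.00

2.00


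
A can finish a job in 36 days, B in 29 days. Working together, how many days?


Rate of A = 1/36 per day
Rate of B = 1/29 per day
Combined rate = 1/36 + 1/29 = 65/1044 ≈ 0.0623 per day
Days = 1 / combined rate = 1044/65
≈ 16.06 days

16.06 days


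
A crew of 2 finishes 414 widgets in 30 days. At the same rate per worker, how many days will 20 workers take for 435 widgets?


Days ∝ work / workers, so d₂ = d₁ × (m₁/m₂) × (w₂/w₁)
Workers factor (inverse): 2/20 = 0.1000
Work factor (direct): 435/414 ≈ 1.0507
d₂ = 30 × 2/20 × 435/414 = (30 × 2 × 435) / (20 × 414) = 26100/8280
≈ 3.15 days

3.15 days


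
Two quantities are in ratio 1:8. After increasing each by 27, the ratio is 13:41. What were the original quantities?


Let A = 1k, B = 8k.
(1k + 27) / (8k + 27) = 13/41
Cross-multiply: 41(1k + 27) = 13(8k + 27)
41k + 1107 = 104k + 351
41k - 104k = 351 - 1107
-63k = -756
k = -756/-63 = 12
A = 1×12 = 12, B = 8×12 = 96
= A = 12, B = 96

A = 12, B = 96


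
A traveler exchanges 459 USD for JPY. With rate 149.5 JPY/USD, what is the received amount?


Amount × rate = 459 × 149.5
= 68620.50 JPY

68620.50 JPY


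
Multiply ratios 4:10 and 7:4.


Compound ratio = (4×7) : (10×4)
= 28:40
GCD = 4
= 7:10

7:10


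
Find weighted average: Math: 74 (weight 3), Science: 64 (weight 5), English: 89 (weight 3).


Numerator = 74×3 + 64×5 + 89×3
= 222 + 320 + 267
= 809
Total weight = 11
Weighted avg = 809/11
= 73.55

73.55


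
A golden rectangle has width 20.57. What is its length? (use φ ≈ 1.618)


φ = (1 + √5) / 2 ≈ 1.618
Length = width × φ = 20.57 × 1.618 = 33.28226
≈ 33.28

33.28


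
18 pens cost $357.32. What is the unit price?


Unit rate = total / quantity
= 357.32 / 18
= $19.85 per unit

$19.85 per unit


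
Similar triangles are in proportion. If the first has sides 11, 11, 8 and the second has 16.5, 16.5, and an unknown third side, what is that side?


Scale factor = 16.5/11 = 1.5
Missing side = 8 × 1.5
= 12.0

12.0


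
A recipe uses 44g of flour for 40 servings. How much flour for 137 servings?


Direct proportion: y/x = constant
k = 44/40 = 1.1000
y₂ = k × 137 = 44 × 137 / 40 = 6028/40
= 150.70

150.70


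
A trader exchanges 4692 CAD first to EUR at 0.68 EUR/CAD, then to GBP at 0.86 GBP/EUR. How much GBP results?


Step 1: 4692 CAD × 0.68 = 3190.56 EUR
Step 2: 3190.56 EUR × 0.86 = 2743.88 GBP
Implied rate CAD→GBP = 0.68 × 0.86 = 0.5848
= 2743.88 GBP

2743.88 GBP


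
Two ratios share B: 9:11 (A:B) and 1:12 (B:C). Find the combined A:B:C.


Match B: multiply A:B by 1 → 9:11
Multiply B:C by 11 → 11:132
Combined: 9:11:132
GCD = 1
= 9:11:132

9:11:132


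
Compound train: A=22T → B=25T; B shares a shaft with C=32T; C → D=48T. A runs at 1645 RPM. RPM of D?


Stage 1: RPM_B = RPM_A × t_A/t_B = 1645 × 22/25 = 36190/25 = 1447.60
B and C share a shaft → RPM_C = RPM_B
Stage 2: RPM_D = RPM_C × t_C/t_D = RPM_A × (t_A×t_C)/(t_B×t_D)
Overall ratio = (22×32)/(25×48) = 704/1200
RPM_D = 1645 × 704/1200 = 1158080/1200
≈ 965.07 RPM

965.07 RPM


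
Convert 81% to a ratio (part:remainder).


81% means 81 parts out of 100; remainder = 19
Part : remainder = 81:19
GCD = 1
= 81:19

81:19


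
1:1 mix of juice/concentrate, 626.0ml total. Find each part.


Total parts = 1 + 1 = 2
juice: 626.0 × 1/2 = 313.0ml
concentrate: 626.0 × 1/2 = 313.0ml
= 313.0ml and 313.0ml

313.0ml and 313.0ml


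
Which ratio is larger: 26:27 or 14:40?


26/27 = 0.9630
14/40 = 0.3500
0.9630 > 0.3500, so 26:27 is greater
= 26:27

26:27


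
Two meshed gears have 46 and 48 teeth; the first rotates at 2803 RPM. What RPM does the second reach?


Gear ratio = 46:48 = 23:24
RPM_B = RPM_A × (teeth_A / teeth_B)
= 2803 × (46/48)
= 2686.2 RPM

2686.2 RPM


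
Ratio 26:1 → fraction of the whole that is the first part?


Total parts = 26 + 1 = 27
First part: 26/27 = 26/27
= 26/27

26/27


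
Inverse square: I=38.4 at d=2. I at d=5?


I₁d₁² = I₂d₂²
I₂ = I₁ × (d₁/d₂)²
= 38.4 × (2/5)²
= 38.4 × 4/25
= 153.6/25
= 6.1440

6.1440


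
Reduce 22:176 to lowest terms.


GCD(22, 176) = 22
22/22 : 176/22
= 1:8

1:8


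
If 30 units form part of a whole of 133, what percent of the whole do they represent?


Percentage = (part / whole) × 100
= (30 / 133) × 100
≈ 22.56%

22.56%


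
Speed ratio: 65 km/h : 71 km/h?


Ratio = 65:71
GCD = 1
Simplified = 65:71
Time ratio (same distance) = 71:65
Speed ratio = 65:71

65:71


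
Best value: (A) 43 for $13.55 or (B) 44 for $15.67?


Deal A: $13.55/43 = $0.3151/unit
Deal B: $15.67/44 = $0.3561/unit
A is cheaper per unit
= Deal A

Deal A


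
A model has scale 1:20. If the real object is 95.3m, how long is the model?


Model size = real / scale
= 95.3 / 20
= 4.7650 m

4.7650 m


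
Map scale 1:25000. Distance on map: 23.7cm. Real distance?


Real distance = map distance × scale
= 23.7cm × 25000
= 592500 cm = 5925.0 m
= 5.925 km

5.925 km


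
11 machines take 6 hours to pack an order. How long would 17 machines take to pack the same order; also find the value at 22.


Inverse proportion: x × y = constant
k = 11 × 6 = 66
At x=17: k/17 = 3.88
At x=22: k/22 = 3.00
= 3.88 and 3.00

3.88 and 3.00


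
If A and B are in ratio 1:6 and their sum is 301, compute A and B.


Let A = 1k, B = 6k.
1k + 6k = 301
7k = 301 → k = 301/7 = 43
A = 1×43 = 43, B = 6×43 = 258
= A = 43, B = 258

A = 43, B = 258


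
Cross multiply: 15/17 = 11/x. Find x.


Cross multiply: 15 × x = 17 × 11
15x = 187
x = 187 / 15
= 12.47

12.47


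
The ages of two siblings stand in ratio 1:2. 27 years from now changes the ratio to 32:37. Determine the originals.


Let A = 1k, B = 2k.
(1k + 27) / (2k + 27) = 32/37
Cross-multiply: 37(1k + 27) = 32(2k + 27)
37k + 999 = 64k + 864
37k - 64k = 864 - 999
-27k = -135
k = -135/-27 = 5
A = 1×5 = 5, B = 2×5 = 10
= A = 5, B = 10

A = 5, B = 10


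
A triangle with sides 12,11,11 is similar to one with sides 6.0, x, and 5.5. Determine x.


Scale factor = 6.0/12 = 0.5
Missing side = 11 × 0.5
= 5.5

5.5


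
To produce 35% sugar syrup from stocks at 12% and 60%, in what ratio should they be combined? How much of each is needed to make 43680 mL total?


Let x parts of 12% mix with y parts of 60%.
12x + 60y = 35(x + y)
12x + 60y = 35x + 35y
x(12 - 35) = y(35 - 60)
x/y = (60 - 35)/(35 - 12) = 25/23
Simplify: 25:23
Total parts = 48; one part = 43680/48 = 910.00 mL
12% solution: 25×910.00 = 22750.00 mL
60% solution: 23×910.00 = 20930.00 mL
= ratio 25:23; 22750.00 mL and 20930.00 mL

ratio 25:23; 22750.00 mL and 20930.00 mL


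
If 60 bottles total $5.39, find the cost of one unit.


Unit rate = total / quantity
= 5.39 / 60
= $0.09 per unit

$0.09 per unit


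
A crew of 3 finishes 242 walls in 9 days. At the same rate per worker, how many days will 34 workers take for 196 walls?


Days ∝ work / workers, so d₂ = d₁ × (m₁/m₂) × (w₂/w₁)
Workers factor (inverse): 3/34 ≈ 0.0882
Work factor (direct): 196/242 ≈ 0.8099
d₂ = 9 × 3/34 × 196/242 = (9 × 3 × 196) / (34 × 242) = 5292/8228
≈ 0.64 days

0.64 days


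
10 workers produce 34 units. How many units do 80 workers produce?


Direct proportion: y/x = constant
k = 34/10 = 3.4000
y₂ = k × 80 = 34 × 80 / 10 = 2720/10
= 272.00

272.00


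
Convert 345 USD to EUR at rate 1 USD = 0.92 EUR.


Amount × rate = 345 × 0.92
= 317.40 EUR

317.40 EUR


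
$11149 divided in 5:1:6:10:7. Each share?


Total parts = 5 + 1 + 6 + 10 + 7 = 29
Part 1: 11149 × 5/29 = 1922.24
Part 2: 11149 × 1/29 = 384.45
Part 3: 11149 × 6/29 = 2306.69
Part 4: 11149 × 10/29 = 3844.48
Part 5: 11149 × 7/29 = 2691.14
= Part 1: $1922.24, Part 2: $384.45, Part 3: $2306.69, Part 4: $3844.48, Part 5: $2691.14

Part 1: $1922.24, Part 2: $384.45, Part 3: $2306.69, Part 4: $3844.48, Part 5: $2691.14


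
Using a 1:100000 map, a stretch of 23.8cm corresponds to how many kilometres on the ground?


Real distance = map distance × scale
= 23.8cm × 100000
= 2380000 cm = 23800.0 m
= 23.800 km

23.800 km


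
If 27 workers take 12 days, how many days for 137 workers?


Inverse proportion: x × y = constant
k = 27 × 12 = 324
y₂ = k / 137 = 324 / 137
= 2.36

2.36


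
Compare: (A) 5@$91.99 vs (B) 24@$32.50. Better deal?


Deal A: $91.99/5 = $18.3980/unit
Deal B: $32.50/24 = $1.3542/unit
B is cheaper per unit
= Deal B

Deal B


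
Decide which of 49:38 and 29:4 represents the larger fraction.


49/38 = 1.2895
29/4 = 7.2500
1.2895 < 7.2500, so 49:38 is less
= 29:4

29:4


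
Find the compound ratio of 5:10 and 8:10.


Compound ratio = (5×8) : (10×10)
= 40:100
GCD = 20
= 2:5

2:5


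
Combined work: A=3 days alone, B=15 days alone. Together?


Rate of A = 1/3 per day
Rate of B = 1/15 per day
Combined rate = 1/3 + 1/15 = 18/45 = 0.4000 per day
Days = 1 / combined rate = 45/18
= 2.50 days

2.50 days


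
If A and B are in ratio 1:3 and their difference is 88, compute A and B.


Let A = 1k, B = 3k.
3k - 1k = 88
2k = 88 → k = 88/2 = 44
A = 1×44 = 44, B = 3×44 = 132
= A = 44, B = 132

A = 44, B = 132


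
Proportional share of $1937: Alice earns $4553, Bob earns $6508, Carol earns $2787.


Total income = 4553 + 6508 + 2787 = $13848
Alice: $1937 × 4553/13848 = $636.85
Bob: $1937 × 6508/13848 = $910.31
Carol: $1937 × 2787/13848 = $389.83
= Alice: $636.85, Bob: $910.31, Carol: $389.83

Alice: $636.85, Bob: $910.31, Carol: $389.83


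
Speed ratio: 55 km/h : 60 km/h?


Ratio = 55:60
GCD = 5
Simplified = 11:12
Time ratio (same distance) = 12:11
Speed ratio = 11:12

11:12


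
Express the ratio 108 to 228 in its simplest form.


GCD(108, 228) = 12
108/12 : 228/12
= 9:19

9:19


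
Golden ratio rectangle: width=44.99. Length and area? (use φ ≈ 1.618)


φ = (1 + √5) / 2 ≈ 1.618
Length = width × φ = 44.99 × 1.618 = 72.79382
≈ 72.79
Area = width × length = 44.99 × 72.79382 = 3274.9939618 ≈ 3274.99
= Length: 72.79, Area: 3274.99

Length: 72.79, Area: 3274.99
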